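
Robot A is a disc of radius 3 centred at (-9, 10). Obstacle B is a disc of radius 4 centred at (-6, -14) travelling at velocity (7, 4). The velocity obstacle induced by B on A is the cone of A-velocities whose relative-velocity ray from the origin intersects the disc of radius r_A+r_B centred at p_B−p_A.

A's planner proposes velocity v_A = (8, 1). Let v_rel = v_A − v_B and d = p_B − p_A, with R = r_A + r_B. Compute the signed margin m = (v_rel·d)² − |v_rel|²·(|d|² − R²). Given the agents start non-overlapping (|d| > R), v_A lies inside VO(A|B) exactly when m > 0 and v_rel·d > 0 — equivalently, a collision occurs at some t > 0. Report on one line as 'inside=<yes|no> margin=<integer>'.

d = (3, -24),  |d|² = 585;  R = 3+4 = 7,  c = 585−7² = 536
v_rel = (1, -3),  |v_rel|² = 10;  v_rel·d = (1)·(3) + (-3)·(-24) = 75
10·t² − 150·t + 536 = 0  ⇒  m = 75² − 10·536 = 265
m = 265 > 0,  v_rel·d = 75 > 0  ⇒  inside

inside=yes margin=265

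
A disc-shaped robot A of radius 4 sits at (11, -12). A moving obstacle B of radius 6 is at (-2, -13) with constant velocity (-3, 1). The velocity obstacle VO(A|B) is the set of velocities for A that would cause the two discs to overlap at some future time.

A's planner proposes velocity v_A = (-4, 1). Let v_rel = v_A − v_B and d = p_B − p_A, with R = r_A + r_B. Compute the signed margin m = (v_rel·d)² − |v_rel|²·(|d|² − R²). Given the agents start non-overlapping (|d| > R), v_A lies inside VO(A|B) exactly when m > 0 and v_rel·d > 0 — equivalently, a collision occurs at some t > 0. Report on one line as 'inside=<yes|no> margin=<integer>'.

d = (-13, -1),  |d|² = 170;  R = 4+6 = 10,  c = 170−10² = 70
v_rel = (-1, 0),  |v_rel|² = 1;  v_rel·d = (-1)·(-13) + (0)·(-1) = 13
1·t² − 26·t + 70 = 0  ⇒  m = 13² − 1·70 = 99
m = 99 > 0,  v_rel·d = 13 > 0  ⇒  inside

inside=yes margin=99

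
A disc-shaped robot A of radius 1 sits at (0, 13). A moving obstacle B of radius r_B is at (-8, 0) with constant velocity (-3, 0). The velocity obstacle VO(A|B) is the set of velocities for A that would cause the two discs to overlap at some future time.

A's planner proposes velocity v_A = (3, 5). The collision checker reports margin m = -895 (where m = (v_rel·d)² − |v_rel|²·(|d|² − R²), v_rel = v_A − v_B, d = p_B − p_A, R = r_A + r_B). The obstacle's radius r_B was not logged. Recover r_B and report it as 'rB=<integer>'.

m = -895
d = (-8, -13);  v_rel = (6, 5),  |v_rel|² = 61
v_rel×d = (6)·(-13) − (5)·(-8) = -38
since m = R²·61 − (-38)²:  R² = (1444 + -895) / 61 = 9
R = √9 = 3  ⇒  r_B = 3 − 1 = 2

rB=2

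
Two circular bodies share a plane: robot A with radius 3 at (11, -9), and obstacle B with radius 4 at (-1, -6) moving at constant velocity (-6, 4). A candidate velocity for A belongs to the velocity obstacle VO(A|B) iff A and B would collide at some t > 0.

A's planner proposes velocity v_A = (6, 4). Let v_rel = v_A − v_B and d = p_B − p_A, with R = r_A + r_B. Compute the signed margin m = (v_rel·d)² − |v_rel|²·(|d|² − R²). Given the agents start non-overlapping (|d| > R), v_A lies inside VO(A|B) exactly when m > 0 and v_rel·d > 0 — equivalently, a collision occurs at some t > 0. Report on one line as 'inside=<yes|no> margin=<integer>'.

d = (-12, 3),  |d|² = 153;  R = 3+4 = 7,  c = 153−7² = 104
v_rel = (12, 0),  |v_rel|² = 144;  v_rel·d = (12)·(-12) + (0)·(3) = -144
144·t² + 288·t + 104 = 0  ⇒  m = (-144)² − 144·104 = 5760
m = 5760 > 0,  v_rel·d = -144 < 0  ⇒  outside

inside=no margin=5760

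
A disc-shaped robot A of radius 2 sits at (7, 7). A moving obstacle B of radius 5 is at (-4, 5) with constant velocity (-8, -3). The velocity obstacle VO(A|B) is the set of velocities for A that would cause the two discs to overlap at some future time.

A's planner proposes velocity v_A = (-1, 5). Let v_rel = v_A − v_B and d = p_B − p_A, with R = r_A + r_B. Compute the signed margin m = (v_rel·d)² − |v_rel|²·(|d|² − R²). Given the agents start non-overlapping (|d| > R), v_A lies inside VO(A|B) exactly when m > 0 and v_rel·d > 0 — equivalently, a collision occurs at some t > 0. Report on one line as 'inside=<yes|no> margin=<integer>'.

d = (-11, -2),  |d|² = 125;  R = 2+5 = 7,  c = 125−7² = 76
v_rel = (7, 8),  |v_rel|² = 113;  v_rel·d = (7)·(-11) + (8)·(-2) = -93
113·t² + 186·t + 76 = 0  ⇒  m = (-93)² − 113·76 = 61
m = 61 > 0,  v_rel·d = -93 < 0  ⇒  outside

inside=no margin=61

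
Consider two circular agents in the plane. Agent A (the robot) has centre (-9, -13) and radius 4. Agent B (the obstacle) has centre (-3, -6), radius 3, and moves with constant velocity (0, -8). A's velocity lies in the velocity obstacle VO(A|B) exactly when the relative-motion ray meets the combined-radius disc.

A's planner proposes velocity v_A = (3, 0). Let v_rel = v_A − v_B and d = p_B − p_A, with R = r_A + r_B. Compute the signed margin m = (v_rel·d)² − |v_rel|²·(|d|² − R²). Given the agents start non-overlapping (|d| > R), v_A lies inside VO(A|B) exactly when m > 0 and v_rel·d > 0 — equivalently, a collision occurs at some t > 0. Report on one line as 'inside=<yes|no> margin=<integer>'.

d = (6, 7),  |d|² = 85;  R = 4+3 = 7,  c = 85−7² = 36
v_rel = (3, 8),  |v_rel|² = 73;  v_rel·d = (3)·(6) + (8)·(7) = 74
73·t² − 148·t + 36 = 0  ⇒  m = 74² − 73·36 = 2848
m = 2848 > 0,  v_rel·d = 74 > 0  ⇒  inside

inside=yes margin=2848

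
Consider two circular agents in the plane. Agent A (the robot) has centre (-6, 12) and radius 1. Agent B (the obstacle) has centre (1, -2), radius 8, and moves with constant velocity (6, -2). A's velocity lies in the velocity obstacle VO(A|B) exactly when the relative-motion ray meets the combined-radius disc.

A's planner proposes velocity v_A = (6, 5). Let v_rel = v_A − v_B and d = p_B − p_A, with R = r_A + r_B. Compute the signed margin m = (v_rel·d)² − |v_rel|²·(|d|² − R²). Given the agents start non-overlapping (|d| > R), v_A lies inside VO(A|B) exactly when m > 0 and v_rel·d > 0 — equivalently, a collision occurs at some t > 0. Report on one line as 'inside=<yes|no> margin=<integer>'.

d = (7, -14),  |d|² = 245;  R = 1+8 = 9,  c = 245−9² = 164
v_rel = (0, 7),  |v_rel|² = 49;  v_rel·d = (0)·(7) + (7)·(-14) = -98
49·t² + 196·t + 164 = 0  ⇒  m = (-98)² − 49·164 = 1568
m = 1568 > 0,  v_rel·d = -98 < 0  ⇒  outside

inside=no margin=1568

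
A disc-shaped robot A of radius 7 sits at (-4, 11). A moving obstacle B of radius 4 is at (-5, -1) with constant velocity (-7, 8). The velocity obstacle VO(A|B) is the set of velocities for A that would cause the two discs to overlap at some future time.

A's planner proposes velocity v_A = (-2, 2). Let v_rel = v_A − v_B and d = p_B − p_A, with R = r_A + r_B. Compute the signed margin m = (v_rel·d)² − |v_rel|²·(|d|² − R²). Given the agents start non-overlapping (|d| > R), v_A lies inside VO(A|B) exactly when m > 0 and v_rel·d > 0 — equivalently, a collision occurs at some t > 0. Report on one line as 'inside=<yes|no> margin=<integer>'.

d = (-1, -12),  |d|² = 145;  R = 7+4 = 11,  c = 145−11² = 24
v_rel = (5, -6),  |v_rel|² = 61;  v_rel·d = (5)·(-1) + (-6)·(-12) = 67
61·t² − 134·t + 24 = 0  ⇒  m = 67² − 61·24 = 3025
m = 3025 > 0,  v_rel·d = 67 > 0  ⇒  inside

inside=yes margin=3025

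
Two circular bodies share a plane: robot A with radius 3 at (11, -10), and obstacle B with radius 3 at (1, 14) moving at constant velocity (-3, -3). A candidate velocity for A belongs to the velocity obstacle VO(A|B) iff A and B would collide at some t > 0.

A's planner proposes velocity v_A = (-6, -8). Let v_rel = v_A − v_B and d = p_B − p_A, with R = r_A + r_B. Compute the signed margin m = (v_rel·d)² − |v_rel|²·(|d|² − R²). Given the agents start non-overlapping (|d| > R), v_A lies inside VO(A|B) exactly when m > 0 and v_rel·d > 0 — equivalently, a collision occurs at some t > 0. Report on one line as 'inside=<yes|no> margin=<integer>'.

d = (-10, 24),  |d|² = 676;  R = 3+3 = 6,  c = 676−6² = 640
v_rel = (-3, -5),  |v_rel|² = 34;  v_rel·d = (-3)·(-10) + (-5)·(24) = -90
34·t² + 180·t + 640 = 0  ⇒  m = (-90)² − 34·640 = -13660
m = -13660 < 0,  v_rel·d = -90 < 0  ⇒  outside

inside=no margin=-13660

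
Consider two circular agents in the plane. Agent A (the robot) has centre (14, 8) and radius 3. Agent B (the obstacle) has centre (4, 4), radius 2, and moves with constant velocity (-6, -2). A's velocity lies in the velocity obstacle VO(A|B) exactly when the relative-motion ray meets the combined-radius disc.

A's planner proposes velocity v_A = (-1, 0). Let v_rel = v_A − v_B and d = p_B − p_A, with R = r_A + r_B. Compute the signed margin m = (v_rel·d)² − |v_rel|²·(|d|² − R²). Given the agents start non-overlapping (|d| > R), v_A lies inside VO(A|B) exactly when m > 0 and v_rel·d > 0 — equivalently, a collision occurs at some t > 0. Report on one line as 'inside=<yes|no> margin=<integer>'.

d = (-10, -4),  |d|² = 116;  R = 3+2 = 5,  c = 116−5² = 91
v_rel = (5, 2),  |v_rel|² = 29;  v_rel·d = (5)·(-10) + (2)·(-4) = -58
29·t² + 116·t + 91 = 0  ⇒  m = (-58)² − 29·91 = 725
m = 725 > 0,  v_rel·d = -58 < 0  ⇒  outside

inside=no margin=725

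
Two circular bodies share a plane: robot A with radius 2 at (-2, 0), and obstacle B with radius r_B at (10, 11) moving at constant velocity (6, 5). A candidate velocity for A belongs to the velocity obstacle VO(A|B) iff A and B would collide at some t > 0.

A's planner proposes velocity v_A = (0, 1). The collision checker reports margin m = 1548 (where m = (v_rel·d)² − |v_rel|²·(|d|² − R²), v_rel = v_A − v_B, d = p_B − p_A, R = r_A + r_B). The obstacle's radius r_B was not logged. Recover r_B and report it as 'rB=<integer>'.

m = 1548
d = (12, 11);  v_rel = (-6, -4),  |v_rel|² = 52
v_rel×d = (-6)·(11) − (-4)·(12) = -18
since m = R²·52 − (-18)²:  R² = (324 + 1548) / 52 = 36
R = √36 = 6  ⇒  r_B = 6 − 2 = 4

rB=4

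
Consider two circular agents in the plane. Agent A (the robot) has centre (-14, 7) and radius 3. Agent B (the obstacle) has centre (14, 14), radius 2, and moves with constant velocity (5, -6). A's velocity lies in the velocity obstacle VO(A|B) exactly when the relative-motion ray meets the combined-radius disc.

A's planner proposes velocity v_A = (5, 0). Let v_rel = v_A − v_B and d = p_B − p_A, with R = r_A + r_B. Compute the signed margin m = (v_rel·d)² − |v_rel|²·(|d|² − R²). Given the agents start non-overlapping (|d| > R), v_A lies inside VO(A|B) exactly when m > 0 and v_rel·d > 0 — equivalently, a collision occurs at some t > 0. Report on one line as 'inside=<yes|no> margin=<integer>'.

d = (28, 7),  |d|² = 833;  R = 3+2 = 5,  c = 833−5² = 808
v_rel = (0, 6),  |v_rel|² = 36;  v_rel·d = (0)·(28) + (6)·(7) = 42
36·t² − 84·t + 808 = 0  ⇒  m = 42² − 36·808 = -27324
m = -27324 < 0,  v_rel·d = 42 > 0  ⇒  outside

inside=no margin=-27324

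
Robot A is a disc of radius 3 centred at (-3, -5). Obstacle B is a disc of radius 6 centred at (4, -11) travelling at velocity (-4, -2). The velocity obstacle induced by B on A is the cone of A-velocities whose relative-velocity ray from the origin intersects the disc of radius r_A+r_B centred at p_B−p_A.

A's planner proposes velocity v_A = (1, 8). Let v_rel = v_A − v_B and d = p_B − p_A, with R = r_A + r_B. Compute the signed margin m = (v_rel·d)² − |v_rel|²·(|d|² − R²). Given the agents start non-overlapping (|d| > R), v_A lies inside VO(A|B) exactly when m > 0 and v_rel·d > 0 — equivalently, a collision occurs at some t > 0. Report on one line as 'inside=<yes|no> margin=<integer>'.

d = (7, -6),  |d|² = 85;  R = 3+6 = 9,  c = 85−9² = 4
v_rel = (5, 10),  |v_rel|² = 125;  v_rel·d = (5)·(7) + (10)·(-6) = -25
125·t² + 50·t + 4 = 0  ⇒  m = (-25)² − 125·4 = 125
m = 125 > 0,  v_rel·d = -25 < 0  ⇒  outside

inside=no margin=125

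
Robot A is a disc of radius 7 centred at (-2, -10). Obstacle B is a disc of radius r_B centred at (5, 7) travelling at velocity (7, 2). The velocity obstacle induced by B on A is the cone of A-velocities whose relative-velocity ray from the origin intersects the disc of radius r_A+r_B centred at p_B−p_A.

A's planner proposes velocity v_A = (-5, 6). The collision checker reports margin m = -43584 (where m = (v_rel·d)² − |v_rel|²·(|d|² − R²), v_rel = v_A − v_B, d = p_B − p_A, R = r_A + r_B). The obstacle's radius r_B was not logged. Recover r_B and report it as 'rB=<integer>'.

m = -43584
d = (7, 17);  v_rel = (-12, 4),  |v_rel|² = 160
v_rel×d = (-12)·(17) − (4)·(7) = -232
since m = R²·160 − (-232)²:  R² = (53824 + -43584) / 160 = 64
R = √64 = 8  ⇒  r_B = 8 − 7 = 1

rB=1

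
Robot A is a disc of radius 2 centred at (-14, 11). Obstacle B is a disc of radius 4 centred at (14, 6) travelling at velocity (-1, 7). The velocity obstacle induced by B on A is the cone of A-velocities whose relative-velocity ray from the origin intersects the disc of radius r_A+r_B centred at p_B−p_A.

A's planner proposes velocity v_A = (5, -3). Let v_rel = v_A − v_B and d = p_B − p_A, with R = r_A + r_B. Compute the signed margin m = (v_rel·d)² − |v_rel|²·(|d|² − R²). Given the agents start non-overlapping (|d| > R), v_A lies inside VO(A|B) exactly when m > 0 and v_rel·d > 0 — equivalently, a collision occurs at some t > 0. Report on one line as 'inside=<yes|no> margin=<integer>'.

d = (28, -5),  |d|² = 809;  R = 2+4 = 6,  c = 809−6² = 773
v_rel = (6, -10),  |v_rel|² = 136;  v_rel·d = (6)·(28) + (-10)·(-5) = 218
136·t² − 436·t + 773 = 0  ⇒  m = 218² − 136·773 = -57604
m = -57604 < 0,  v_rel·d = 218 > 0  ⇒  outside

inside=no margin=-57604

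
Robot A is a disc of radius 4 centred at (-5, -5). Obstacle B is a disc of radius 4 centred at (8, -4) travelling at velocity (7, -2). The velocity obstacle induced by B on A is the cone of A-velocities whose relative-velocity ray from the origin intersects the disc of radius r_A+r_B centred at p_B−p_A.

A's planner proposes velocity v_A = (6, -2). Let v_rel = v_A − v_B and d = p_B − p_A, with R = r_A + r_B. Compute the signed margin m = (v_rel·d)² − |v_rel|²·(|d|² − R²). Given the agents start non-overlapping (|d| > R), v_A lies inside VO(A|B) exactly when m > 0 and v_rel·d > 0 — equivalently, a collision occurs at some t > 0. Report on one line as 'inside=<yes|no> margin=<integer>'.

d = (13, 1),  |d|² = 170;  R = 4+4 = 8,  c = 170−8² = 106
v_rel = (-1, 0),  |v_rel|² = 1;  v_rel·d = (-1)·(13) + (0)·(1) = -13
1·t² + 26·t + 106 = 0  ⇒  m = (-13)² − 1·106 = 63
m = 63 > 0,  v_rel·d = -13 < 0  ⇒  outside

inside=no margin=63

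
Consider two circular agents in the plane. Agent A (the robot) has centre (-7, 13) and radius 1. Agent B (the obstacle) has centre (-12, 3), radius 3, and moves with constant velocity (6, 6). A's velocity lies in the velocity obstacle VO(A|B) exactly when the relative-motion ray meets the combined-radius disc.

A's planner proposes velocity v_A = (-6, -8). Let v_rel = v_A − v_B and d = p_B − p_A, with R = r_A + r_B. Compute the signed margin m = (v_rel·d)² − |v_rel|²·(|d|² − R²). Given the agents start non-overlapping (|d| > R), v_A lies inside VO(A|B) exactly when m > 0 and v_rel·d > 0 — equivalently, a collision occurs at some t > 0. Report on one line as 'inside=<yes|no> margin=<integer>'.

d = (-5, -10),  |d|² = 125;  R = 1+3 = 4,  c = 125−4² = 109
v_rel = (-12, -14),  |v_rel|² = 340;  v_rel·d = (-12)·(-5) + (-14)·(-10) = 200
340·t² − 400·t + 109 = 0  ⇒  m = 200² − 340·109 = 2940
m = 2940 > 0,  v_rel·d = 200 > 0  ⇒  inside

inside=yes margin=2940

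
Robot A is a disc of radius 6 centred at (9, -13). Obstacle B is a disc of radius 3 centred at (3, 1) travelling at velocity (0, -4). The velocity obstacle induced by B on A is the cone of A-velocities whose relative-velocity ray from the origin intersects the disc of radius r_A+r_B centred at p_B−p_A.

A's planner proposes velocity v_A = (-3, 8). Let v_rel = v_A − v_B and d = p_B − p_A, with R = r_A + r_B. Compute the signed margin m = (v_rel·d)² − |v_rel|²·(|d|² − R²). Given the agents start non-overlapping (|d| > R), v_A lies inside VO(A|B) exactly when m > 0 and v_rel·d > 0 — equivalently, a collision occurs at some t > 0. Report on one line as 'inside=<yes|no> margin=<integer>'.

d = (-6, 14),  |d|² = 232;  R = 6+3 = 9,  c = 232−9² = 151
v_rel = (-3, 12),  |v_rel|² = 153;  v_rel·d = (-3)·(-6) + (12)·(14) = 186
153·t² − 372·t + 151 = 0  ⇒  m = 186² − 153·151 = 11493
m = 11493 > 0,  v_rel·d = 186 > 0  ⇒  inside

inside=yes margin=11493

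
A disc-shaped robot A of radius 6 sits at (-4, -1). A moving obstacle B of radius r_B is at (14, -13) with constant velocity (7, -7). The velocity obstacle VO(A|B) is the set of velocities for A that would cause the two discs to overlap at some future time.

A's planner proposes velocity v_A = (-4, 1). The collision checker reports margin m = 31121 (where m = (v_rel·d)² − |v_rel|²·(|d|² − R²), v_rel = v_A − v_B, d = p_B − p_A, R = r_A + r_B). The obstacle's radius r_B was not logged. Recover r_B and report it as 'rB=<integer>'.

m = 31121
d = (18, -12);  v_rel = (-11, 8),  |v_rel|² = 185
v_rel×d = (-11)·(-12) − (8)·(18) = -12
since m = R²·185 − (-12)²:  R² = (144 + 31121) / 185 = 169
R = √169 = 13  ⇒  r_B = 13 − 6 = 7

rB=7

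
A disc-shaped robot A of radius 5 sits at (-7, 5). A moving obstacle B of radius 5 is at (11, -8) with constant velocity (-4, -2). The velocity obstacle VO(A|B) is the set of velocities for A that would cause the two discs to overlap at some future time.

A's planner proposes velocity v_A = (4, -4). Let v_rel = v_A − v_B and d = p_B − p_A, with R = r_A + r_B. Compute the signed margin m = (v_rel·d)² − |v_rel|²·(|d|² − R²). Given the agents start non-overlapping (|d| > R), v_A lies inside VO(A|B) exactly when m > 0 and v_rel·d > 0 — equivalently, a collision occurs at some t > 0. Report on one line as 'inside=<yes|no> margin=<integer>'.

d = (18, -13),  |d|² = 493;  R = 5+5 = 10,  c = 493−10² = 393
v_rel = (8, -2),  |v_rel|² = 68;  v_rel·d = (8)·(18) + (-2)·(-13) = 170
68·t² − 340·t + 393 = 0  ⇒  m = 170² − 68·393 = 2176
m = 2176 > 0,  v_rel·d = 170 > 0  ⇒  inside

inside=yes margin=2176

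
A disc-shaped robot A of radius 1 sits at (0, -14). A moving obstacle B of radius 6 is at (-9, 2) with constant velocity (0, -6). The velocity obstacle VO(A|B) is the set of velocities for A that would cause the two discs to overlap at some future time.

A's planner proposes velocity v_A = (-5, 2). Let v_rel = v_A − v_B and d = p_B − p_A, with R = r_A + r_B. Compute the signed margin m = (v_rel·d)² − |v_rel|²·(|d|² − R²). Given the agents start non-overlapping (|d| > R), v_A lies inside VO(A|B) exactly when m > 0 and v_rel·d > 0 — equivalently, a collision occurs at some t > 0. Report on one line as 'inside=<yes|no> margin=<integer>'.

d = (-9, 16),  |d|² = 337;  R = 1+6 = 7,  c = 337−7² = 288
v_rel = (-5, 8),  |v_rel|² = 89;  v_rel·d = (-5)·(-9) + (8)·(16) = 173
89·t² − 346·t + 288 = 0  ⇒  m = 173² − 89·288 = 4297
m = 4297 > 0,  v_rel·d = 173 > 0  ⇒  inside

inside=yes margin=4297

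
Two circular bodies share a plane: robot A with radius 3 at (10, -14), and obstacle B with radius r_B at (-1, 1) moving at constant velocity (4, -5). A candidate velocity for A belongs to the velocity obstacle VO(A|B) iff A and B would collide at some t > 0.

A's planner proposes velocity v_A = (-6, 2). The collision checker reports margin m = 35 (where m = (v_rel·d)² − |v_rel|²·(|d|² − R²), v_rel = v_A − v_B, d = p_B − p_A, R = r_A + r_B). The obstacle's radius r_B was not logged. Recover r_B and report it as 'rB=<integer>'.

m = 35
d = (-11, 15);  v_rel = (-10, 7),  |v_rel|² = 149
v_rel×d = (-10)·(15) − (7)·(-11) = -73
since m = R²·149 − (-73)²:  R² = (5329 + 35) / 149 = 36
R = √36 = 6  ⇒  r_B = 6 − 3 = 3

rB=3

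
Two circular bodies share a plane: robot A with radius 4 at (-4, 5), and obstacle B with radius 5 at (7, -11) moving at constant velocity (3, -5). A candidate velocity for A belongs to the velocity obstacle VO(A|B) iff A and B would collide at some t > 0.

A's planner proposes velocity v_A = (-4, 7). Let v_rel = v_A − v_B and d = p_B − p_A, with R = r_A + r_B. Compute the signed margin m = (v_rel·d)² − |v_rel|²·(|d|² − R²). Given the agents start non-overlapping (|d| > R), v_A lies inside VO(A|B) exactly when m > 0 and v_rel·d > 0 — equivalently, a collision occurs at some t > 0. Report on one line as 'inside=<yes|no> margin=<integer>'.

d = (11, -16),  |d|² = 377;  R = 4+5 = 9,  c = 377−9² = 296
v_rel = (-7, 12),  |v_rel|² = 193;  v_rel·d = (-7)·(11) + (12)·(-16) = -269
193·t² + 538·t + 296 = 0  ⇒  m = (-269)² − 193·296 = 15233
m = 15233 > 0,  v_rel·d = -269 < 0  ⇒  outside

inside=no margin=15233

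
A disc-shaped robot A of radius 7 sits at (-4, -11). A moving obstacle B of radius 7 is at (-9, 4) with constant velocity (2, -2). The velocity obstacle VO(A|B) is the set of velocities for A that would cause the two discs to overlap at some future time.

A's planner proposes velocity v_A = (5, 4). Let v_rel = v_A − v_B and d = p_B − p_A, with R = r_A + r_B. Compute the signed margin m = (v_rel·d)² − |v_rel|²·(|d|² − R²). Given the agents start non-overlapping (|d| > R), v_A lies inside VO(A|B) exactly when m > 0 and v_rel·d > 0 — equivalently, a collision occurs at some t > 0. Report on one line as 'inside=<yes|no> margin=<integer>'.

d = (-5, 15),  |d|² = 250;  R = 7+7 = 14,  c = 250−14² = 54
v_rel = (3, 6),  |v_rel|² = 45;  v_rel·d = (3)·(-5) + (6)·(15) = 75
45·t² − 150·t + 54 = 0  ⇒  m = 75² − 45·54 = 3195
m = 3195 > 0,  v_rel·d = 75 > 0  ⇒  inside

inside=yes margin=3195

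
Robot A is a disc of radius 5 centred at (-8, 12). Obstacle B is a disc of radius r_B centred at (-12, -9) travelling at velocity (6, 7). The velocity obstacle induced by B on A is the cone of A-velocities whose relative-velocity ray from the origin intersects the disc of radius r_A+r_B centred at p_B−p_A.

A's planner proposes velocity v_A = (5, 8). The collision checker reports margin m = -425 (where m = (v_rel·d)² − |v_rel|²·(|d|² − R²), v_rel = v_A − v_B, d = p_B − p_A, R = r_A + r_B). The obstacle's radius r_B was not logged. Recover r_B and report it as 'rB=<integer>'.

m = -425
d = (-4, -21);  v_rel = (-1, 1),  |v_rel|² = 2
v_rel×d = (-1)·(-21) − (1)·(-4) = 25
since m = R²·2 − 25²:  R² = (625 + -425) / 2 = 100
R = √100 = 10  ⇒  r_B = 10 − 5 = 5

rB=5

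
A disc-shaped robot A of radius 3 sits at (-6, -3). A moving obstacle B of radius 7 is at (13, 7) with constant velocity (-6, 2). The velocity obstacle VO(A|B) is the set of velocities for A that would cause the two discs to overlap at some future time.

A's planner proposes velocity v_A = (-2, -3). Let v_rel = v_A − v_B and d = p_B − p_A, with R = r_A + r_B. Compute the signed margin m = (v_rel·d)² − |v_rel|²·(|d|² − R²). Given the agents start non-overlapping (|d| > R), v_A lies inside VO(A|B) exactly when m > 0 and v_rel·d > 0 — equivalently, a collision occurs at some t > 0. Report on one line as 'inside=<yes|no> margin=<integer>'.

d = (19, 10),  |d|² = 461;  R = 3+7 = 10,  c = 461−10² = 361
v_rel = (4, -5),  |v_rel|² = 41;  v_rel·d = (4)·(19) + (-5)·(10) = 26
41·t² − 52·t + 361 = 0  ⇒  m = 26² − 41·361 = -14125
m = -14125 < 0,  v_rel·d = 26 > 0  ⇒  outside

inside=no margin=-14125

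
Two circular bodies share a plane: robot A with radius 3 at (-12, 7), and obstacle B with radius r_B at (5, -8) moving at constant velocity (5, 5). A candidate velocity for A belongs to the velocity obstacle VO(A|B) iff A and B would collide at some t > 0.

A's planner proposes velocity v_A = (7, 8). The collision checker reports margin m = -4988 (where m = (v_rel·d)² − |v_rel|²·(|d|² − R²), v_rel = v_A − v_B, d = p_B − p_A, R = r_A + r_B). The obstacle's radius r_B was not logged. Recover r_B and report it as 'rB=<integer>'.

m = -4988
d = (17, -15);  v_rel = (2, 3),  |v_rel|² = 13
v_rel×d = (2)·(-15) − (3)·(17) = -81
since m = R²·13 − (-81)²:  R² = (6561 + -4988) / 13 = 121
R = √121 = 11  ⇒  r_B = 11 − 3 = 8

rB=8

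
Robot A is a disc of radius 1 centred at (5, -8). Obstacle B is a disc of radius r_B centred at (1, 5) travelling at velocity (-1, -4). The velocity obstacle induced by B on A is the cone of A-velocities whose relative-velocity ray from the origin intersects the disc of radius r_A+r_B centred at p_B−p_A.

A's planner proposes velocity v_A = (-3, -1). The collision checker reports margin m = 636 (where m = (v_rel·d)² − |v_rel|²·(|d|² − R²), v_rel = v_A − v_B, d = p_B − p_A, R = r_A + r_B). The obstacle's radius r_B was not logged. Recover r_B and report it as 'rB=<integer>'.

m = 636
d = (-4, 13);  v_rel = (-2, 3),  |v_rel|² = 13
v_rel×d = (-2)·(13) − (3)·(-4) = -14
since m = R²·13 − (-14)²:  R² = (196 + 636) / 13 = 64
R = √64 = 8  ⇒  r_B = 8 − 1 = 7

rB=7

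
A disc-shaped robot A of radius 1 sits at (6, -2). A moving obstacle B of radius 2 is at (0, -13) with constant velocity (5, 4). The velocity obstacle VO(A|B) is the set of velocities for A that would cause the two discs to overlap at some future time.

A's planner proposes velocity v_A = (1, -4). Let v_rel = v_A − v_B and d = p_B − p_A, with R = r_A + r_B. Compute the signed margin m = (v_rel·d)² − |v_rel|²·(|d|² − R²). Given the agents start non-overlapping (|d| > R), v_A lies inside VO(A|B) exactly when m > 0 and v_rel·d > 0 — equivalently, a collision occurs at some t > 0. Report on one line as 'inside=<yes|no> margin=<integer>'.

d = (-6, -11),  |d|² = 157;  R = 1+2 = 3,  c = 157−3² = 148
v_rel = (-4, -8),  |v_rel|² = 80;  v_rel·d = (-4)·(-6) + (-8)·(-11) = 112
80·t² − 224·t + 148 = 0  ⇒  m = 112² − 80·148 = 704
m = 704 > 0,  v_rel·d = 112 > 0  ⇒  inside

inside=yes margin=704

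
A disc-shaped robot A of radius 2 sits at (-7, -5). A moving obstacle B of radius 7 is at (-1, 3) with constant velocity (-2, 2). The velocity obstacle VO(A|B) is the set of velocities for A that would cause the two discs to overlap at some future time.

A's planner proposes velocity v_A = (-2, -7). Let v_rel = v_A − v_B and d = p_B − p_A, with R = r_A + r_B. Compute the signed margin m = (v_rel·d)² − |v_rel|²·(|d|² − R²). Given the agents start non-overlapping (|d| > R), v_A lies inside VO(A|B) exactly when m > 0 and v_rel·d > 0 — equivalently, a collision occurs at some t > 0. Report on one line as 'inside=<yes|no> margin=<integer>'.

d = (6, 8),  |d|² = 100;  R = 2+7 = 9,  c = 100−9² = 19
v_rel = (0, -9),  |v_rel|² = 81;  v_rel·d = (0)·(6) + (-9)·(8) = -72
81·t² + 144·t + 19 = 0  ⇒  m = (-72)² − 81·19 = 3645
m = 3645 > 0,  v_rel·d = -72 < 0  ⇒  outside

inside=no margin=3645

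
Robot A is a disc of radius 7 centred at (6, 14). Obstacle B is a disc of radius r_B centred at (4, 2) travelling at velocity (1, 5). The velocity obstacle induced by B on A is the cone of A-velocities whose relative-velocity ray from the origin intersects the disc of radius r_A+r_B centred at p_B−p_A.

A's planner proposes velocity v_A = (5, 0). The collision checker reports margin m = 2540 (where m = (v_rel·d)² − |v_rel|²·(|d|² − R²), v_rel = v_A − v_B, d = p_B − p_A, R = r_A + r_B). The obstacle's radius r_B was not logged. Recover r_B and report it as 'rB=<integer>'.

m = 2540
d = (-2, -12);  v_rel = (4, -5),  |v_rel|² = 41
v_rel×d = (4)·(-12) − (-5)·(-2) = -58
since m = R²·41 − (-58)²:  R² = (3364 + 2540) / 41 = 144
R = √144 = 12  ⇒  r_B = 12 − 7 = 5

rB=5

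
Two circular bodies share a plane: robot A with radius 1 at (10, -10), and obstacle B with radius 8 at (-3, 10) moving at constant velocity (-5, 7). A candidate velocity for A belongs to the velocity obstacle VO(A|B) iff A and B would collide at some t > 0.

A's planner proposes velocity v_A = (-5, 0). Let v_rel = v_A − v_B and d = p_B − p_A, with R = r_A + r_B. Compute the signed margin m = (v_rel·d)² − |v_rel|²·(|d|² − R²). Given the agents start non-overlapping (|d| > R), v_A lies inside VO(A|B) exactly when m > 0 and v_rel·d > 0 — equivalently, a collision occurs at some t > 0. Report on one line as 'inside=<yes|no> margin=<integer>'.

d = (-13, 20),  |d|² = 569;  R = 1+8 = 9,  c = 569−9² = 488
v_rel = (0, -7),  |v_rel|² = 49;  v_rel·d = (0)·(-13) + (-7)·(20) = -140
49·t² + 280·t + 488 = 0  ⇒  m = (-140)² − 49·488 = -4312
m = -4312 < 0,  v_rel·d = -140 < 0  ⇒  outside

inside=no margin=-4312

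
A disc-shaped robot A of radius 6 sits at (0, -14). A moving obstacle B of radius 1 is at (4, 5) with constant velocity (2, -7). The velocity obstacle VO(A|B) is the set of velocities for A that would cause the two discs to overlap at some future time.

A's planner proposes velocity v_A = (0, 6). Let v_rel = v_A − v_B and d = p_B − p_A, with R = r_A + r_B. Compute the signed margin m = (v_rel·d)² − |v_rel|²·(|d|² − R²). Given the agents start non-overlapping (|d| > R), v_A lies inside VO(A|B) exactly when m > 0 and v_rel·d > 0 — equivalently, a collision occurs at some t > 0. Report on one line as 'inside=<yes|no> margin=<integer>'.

d = (4, 19),  |d|² = 377;  R = 6+1 = 7,  c = 377−7² = 328
v_rel = (-2, 13),  |v_rel|² = 173;  v_rel·d = (-2)·(4) + (13)·(19) = 239
173·t² − 478·t + 328 = 0  ⇒  m = 239² − 173·328 = 377
m = 377 > 0,  v_rel·d = 239 > 0  ⇒  inside

inside=yes margin=377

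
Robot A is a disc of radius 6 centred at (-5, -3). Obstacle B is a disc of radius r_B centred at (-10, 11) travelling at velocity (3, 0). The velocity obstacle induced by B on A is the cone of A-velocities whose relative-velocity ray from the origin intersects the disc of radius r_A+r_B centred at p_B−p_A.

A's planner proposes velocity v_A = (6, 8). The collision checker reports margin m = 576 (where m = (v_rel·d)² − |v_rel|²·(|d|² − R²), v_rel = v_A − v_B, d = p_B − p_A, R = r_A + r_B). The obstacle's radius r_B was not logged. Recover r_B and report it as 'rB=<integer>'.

m = 576
d = (-5, 14);  v_rel = (3, 8),  |v_rel|² = 73
v_rel×d = (3)·(14) − (8)·(-5) = 82
since m = R²·73 − 82²:  R² = (6724 + 576) / 73 = 100
R = √100 = 10  ⇒  r_B = 10 − 6 = 4

rB=4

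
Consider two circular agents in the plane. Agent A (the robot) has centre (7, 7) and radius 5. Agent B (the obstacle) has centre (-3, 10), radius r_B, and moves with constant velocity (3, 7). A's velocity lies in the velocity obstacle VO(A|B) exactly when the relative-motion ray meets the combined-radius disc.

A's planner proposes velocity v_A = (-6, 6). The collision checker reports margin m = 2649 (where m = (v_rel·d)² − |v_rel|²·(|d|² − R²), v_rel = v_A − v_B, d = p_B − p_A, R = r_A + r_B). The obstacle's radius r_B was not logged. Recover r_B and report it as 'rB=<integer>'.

m = 2649
d = (-10, 3);  v_rel = (-9, -1),  |v_rel|² = 82
v_rel×d = (-9)·(3) − (-1)·(-10) = -37
since m = R²·82 − (-37)²:  R² = (1369 + 2649) / 82 = 49
R = √49 = 7  ⇒  r_B = 7 − 5 = 2

rB=2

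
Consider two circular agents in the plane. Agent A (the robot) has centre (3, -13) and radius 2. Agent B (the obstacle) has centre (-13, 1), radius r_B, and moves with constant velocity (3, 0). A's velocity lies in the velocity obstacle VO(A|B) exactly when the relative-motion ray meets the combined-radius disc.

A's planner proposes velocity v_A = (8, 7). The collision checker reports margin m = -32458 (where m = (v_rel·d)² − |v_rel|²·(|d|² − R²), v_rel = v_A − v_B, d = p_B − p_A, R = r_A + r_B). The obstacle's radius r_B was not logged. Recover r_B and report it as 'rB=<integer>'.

m = -32458
d = (-16, 14);  v_rel = (5, 7),  |v_rel|² = 74
v_rel×d = (5)·(14) − (7)·(-16) = 182
since m = R²·74 − 182²:  R² = (33124 + -32458) / 74 = 9
R = √9 = 3  ⇒  r_B = 3 − 2 = 1

rB=1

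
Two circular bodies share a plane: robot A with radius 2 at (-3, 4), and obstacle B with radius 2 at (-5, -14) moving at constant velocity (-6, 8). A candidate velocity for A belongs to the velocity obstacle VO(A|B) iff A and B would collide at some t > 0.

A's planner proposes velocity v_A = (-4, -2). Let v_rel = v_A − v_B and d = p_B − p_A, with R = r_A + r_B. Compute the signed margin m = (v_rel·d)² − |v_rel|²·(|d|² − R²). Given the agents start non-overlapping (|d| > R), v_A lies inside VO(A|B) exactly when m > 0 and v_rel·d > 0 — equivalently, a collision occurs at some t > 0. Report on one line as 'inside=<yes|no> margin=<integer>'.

d = (-2, -18),  |d|² = 328;  R = 2+2 = 4,  c = 328−4² = 312
v_rel = (2, -10),  |v_rel|² = 104;  v_rel·d = (2)·(-2) + (-10)·(-18) = 176
104·t² − 352·t + 312 = 0  ⇒  m = 176² − 104·312 = -1472
m = -1472 < 0,  v_rel·d = 176 > 0  ⇒  outside

inside=no margin=-1472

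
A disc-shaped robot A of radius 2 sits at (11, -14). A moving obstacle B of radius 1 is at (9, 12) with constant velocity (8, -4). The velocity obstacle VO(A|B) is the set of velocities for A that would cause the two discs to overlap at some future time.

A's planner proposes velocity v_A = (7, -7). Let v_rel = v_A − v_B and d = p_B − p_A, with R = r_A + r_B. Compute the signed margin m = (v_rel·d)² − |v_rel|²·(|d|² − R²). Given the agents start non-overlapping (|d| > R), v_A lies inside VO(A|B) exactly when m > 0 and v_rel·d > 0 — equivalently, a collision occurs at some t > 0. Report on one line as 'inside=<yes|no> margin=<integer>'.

d = (-2, 26),  |d|² = 680;  R = 2+1 = 3,  c = 680−3² = 671
v_rel = (-1, -3),  |v_rel|² = 10;  v_rel·d = (-1)·(-2) + (-3)·(26) = -76
10·t² + 152·t + 671 = 0  ⇒  m = (-76)² − 10·671 = -934
m = -934 < 0,  v_rel·d = -76 < 0  ⇒  outside

inside=no margin=-934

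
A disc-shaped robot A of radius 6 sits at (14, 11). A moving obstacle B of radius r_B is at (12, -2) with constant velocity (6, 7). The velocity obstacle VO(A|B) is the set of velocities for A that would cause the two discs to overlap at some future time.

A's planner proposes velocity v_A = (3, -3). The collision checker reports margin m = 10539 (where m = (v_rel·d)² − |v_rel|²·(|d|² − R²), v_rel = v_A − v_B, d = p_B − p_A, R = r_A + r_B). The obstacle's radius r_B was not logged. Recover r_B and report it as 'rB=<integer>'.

m = 10539
d = (-2, -13);  v_rel = (-3, -10),  |v_rel|² = 109
v_rel×d = (-3)·(-13) − (-10)·(-2) = 19
since m = R²·109 − 19²:  R² = (361 + 10539) / 109 = 100
R = √100 = 10  ⇒  r_B = 10 − 6 = 4

rB=4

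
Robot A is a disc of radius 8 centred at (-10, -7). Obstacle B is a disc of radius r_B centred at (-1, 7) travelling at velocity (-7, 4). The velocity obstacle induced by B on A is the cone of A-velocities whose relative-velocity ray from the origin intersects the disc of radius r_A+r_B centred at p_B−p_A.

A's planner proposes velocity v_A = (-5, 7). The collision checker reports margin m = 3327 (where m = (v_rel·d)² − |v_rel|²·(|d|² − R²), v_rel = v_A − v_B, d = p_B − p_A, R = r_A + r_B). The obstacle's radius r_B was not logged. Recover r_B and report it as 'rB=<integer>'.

m = 3327
d = (9, 14);  v_rel = (2, 3),  |v_rel|² = 13
v_rel×d = (2)·(14) − (3)·(9) = 1
since m = R²·13 − 1²:  R² = (1 + 3327) / 13 = 256
R = √256 = 16  ⇒  r_B = 16 − 8 = 8

rB=8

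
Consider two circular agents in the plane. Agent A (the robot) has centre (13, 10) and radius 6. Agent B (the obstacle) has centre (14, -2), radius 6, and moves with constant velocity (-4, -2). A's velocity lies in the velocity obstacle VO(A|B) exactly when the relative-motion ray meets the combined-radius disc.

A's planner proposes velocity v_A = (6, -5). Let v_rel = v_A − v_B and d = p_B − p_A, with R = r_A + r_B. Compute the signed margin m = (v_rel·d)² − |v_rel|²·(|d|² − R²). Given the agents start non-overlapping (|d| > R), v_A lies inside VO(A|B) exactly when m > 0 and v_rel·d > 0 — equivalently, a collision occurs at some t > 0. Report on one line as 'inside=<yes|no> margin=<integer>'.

d = (1, -12),  |d|² = 145;  R = 6+6 = 12,  c = 145−12² = 1
v_rel = (10, -3),  |v_rel|² = 109;  v_rel·d = (10)·(1) + (-3)·(-12) = 46
109·t² − 92·t + 1 = 0  ⇒  m = 46² − 109·1 = 2007
m = 2007 > 0,  v_rel·d = 46 > 0  ⇒  inside

inside=yes margin=2007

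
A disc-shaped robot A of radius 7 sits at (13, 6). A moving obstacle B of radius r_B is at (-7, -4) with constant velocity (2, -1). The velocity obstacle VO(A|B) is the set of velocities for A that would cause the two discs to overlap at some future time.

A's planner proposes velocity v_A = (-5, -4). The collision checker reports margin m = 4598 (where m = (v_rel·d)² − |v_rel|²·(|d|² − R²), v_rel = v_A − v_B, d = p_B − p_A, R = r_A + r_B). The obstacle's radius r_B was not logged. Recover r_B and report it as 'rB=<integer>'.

m = 4598
d = (-20, -10);  v_rel = (-7, -3),  |v_rel|² = 58
v_rel×d = (-7)·(-10) − (-3)·(-20) = 10
since m = R²·58 − 10²:  R² = (100 + 4598) / 58 = 81
R = √81 = 9  ⇒  r_B = 9 − 7 = 2

rB=2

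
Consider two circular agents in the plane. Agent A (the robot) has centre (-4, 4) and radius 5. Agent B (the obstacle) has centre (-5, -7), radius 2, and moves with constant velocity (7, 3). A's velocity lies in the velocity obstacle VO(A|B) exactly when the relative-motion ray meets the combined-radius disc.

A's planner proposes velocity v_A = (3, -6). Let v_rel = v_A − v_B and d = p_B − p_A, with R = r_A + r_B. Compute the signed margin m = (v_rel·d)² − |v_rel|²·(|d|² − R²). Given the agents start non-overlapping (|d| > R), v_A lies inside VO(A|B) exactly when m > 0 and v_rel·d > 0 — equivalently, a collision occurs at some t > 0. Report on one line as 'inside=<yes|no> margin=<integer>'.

d = (-1, -11),  |d|² = 122;  R = 5+2 = 7,  c = 122−7² = 73
v_rel = (-4, -9),  |v_rel|² = 97;  v_rel·d = (-4)·(-1) + (-9)·(-11) = 103
97·t² − 206·t + 73 = 0  ⇒  m = 103² − 97·73 = 3528
m = 3528 > 0,  v_rel·d = 103 > 0  ⇒  inside

inside=yes margin=3528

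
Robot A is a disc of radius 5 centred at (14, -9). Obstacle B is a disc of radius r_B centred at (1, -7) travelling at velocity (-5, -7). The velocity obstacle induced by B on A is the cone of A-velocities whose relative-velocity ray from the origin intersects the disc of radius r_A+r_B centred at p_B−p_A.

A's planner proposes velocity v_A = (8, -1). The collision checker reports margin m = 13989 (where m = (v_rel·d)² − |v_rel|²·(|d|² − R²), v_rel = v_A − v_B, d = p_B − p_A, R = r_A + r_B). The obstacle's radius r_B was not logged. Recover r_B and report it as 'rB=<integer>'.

m = 13989
d = (-13, 2);  v_rel = (13, 6),  |v_rel|² = 205
v_rel×d = (13)·(2) − (6)·(-13) = 104
since m = R²·205 − 104²:  R² = (10816 + 13989) / 205 = 121
R = √121 = 11  ⇒  r_B = 11 − 5 = 6

rB=6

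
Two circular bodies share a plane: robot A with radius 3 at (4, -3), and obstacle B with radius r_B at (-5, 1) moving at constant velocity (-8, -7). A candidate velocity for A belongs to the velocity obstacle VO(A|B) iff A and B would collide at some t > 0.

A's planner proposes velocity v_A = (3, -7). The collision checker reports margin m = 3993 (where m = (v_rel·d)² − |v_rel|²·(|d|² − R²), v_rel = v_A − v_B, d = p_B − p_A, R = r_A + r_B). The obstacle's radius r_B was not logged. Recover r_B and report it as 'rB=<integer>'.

m = 3993
d = (-9, 4);  v_rel = (11, 0),  |v_rel|² = 121
v_rel×d = (11)·(4) − (0)·(-9) = 44
since m = R²·121 − 44²:  R² = (1936 + 3993) / 121 = 49
R = √49 = 7  ⇒  r_B = 7 − 3 = 4

rB=4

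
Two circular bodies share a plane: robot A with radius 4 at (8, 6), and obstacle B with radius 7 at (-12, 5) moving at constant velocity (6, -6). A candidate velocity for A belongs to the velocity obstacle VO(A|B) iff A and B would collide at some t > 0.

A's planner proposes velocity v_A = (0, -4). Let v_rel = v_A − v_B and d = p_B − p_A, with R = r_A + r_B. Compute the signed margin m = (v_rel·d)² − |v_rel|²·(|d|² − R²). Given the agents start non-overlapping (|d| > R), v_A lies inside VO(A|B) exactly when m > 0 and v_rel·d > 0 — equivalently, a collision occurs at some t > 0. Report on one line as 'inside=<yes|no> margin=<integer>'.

d = (-20, -1),  |d|² = 401;  R = 4+7 = 11,  c = 401−11² = 280
v_rel = (-6, 2),  |v_rel|² = 40;  v_rel·d = (-6)·(-20) + (2)·(-1) = 118
40·t² − 236·t + 280 = 0  ⇒  m = 118² − 40·280 = 2724
m = 2724 > 0,  v_rel·d = 118 > 0  ⇒  inside

inside=yes margin=2724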